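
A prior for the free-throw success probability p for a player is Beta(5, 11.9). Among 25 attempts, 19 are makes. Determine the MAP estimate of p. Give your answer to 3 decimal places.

Prior: Beta(5, 11.9).
Data: 19 successes in 25 trials. The binomial likelihood contributes p^19(1−p)^6, so the posterior is Beta(5+19, 11.9+6) = Beta(24, 17.9).
For Beta(a, b) with a, b > 1 the mode is (a−1)/(a+b−2) = 23/39.9 ≈ 0.576.

p̂_MAP = 0.576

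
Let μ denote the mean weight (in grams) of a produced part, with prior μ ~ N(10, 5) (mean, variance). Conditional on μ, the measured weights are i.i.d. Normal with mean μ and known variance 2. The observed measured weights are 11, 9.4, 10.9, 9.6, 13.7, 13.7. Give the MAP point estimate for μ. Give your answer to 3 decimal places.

n = 6; x̄ = (11 + 9.4 + 10.9 + 9.6 + 13.7 + 13.7)/6 = 68.3/6 = 683/60 ≈ 11.3833.
For a Normal prior and Normal likelihood with known variance, the posterior is Normal; its mode equals its mean, the precision-weighted average.
Prior precision 1/σ₀² = 1/5 = 0.2; data precision n/σ² = 6/2 = 3.
μ̂ = (0.2·10 + 3·(683/60)) / (0.2 + 3) = 36.15/3.2 = 11.296875 ≈ 11.297.

μ̂_MAP = 11.297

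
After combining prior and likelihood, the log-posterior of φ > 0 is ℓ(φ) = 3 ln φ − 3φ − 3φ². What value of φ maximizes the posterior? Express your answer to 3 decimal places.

φ̂_MAP = 0.500

ℓ'(φ) = 3/φ − 3 − 6φ. Setting this to zero and multiplying by φ: 6φ² + 3φ − 3 = 0.
φ = (−3 + √(3² + 4·6·3)) / (2·6) = (−3 + √81) / 12 = (−3 + 9)/12 = 1/2.
ℓ''(φ) = −3/φ² − 6 < 0, confirming a maximum.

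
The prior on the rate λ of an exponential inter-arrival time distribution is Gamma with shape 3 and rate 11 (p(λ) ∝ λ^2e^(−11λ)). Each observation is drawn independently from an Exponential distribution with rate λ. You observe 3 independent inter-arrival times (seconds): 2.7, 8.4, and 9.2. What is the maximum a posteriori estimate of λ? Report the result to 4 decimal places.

λ̂_MAP = 0.1597

The Exponential(rate=λ) likelihood is ∝ λ^n e^(−λΣtᵢ). Here n = 3 and Σtᵢ = 2.7 + 8.4 + 9.2 = 20.3.
Posterior ∝ λ^2e^(−11λ) · λ^3e^(−20.3λ) = λ^5e^(−31.3λ), i.e. Gamma(6, 31.3).
Mode = (a−1)/b = 5/31.3 ≈ 0.1597.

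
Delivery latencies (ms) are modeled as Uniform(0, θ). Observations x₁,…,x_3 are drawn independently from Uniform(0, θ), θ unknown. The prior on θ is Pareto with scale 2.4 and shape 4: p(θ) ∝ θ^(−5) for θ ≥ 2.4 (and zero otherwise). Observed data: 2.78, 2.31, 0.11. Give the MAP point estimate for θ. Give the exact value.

The Uniform(0, θ) likelihood is θ^(−n) for θ ≥ max(xᵢ), zero otherwise. Here max(xᵢ) = 2.78.
Posterior ∝ θ^(−5) · θ^(−3) = θ^(−8) on θ ≥ max(2.4, 2.78) = 2.78.
This density is strictly decreasing in θ, so the posterior mode lies at the lower boundary of the support.

θ̂_MAP = 2.78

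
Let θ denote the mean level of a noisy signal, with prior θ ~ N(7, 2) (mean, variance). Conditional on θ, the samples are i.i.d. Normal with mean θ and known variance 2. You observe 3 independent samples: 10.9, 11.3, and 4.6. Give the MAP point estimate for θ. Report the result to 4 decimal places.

θ̂_MAP = 8.4500

n = 3; x̄ = (10.9 + 11.3 + 4.6)/3 = 26.8/3 = 134/15 ≈ 8.9333.
For a Normal prior and Normal likelihood with known variance, the posterior is Normal; its mode equals its mean, the precision-weighted average.
Prior precision 1/σ₀² = 1/2 = 0.5; data precision n/σ² = 3/2 = 1.5.
θ̂ = (0.5·7 + 1.5·(134/15)) / (0.5 + 1.5) = 16.9/2 = 8.4500.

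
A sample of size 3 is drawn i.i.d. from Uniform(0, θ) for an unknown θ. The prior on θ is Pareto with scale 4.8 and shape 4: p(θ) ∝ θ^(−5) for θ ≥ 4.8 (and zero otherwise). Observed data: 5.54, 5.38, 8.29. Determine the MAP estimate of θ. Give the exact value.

θ̂_MAP = 8.29

The Uniform(0, θ) likelihood is θ^(−n) for θ ≥ max(xᵢ), zero otherwise. Here max(xᵢ) = 8.29.
Posterior ∝ θ^(−5) · θ^(−3) = θ^(−8) on θ ≥ max(4.8, 8.29) = 8.29.
This density is strictly decreasing in θ, so the posterior mode lies at the lower boundary of the support.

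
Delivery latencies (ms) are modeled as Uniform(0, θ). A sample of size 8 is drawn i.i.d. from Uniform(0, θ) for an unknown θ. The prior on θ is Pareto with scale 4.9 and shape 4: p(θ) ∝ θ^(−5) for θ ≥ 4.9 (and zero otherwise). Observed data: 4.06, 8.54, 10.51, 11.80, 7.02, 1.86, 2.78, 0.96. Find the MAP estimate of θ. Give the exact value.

The Uniform(0, θ) likelihood is θ^(−n) for θ ≥ max(xᵢ), zero otherwise. Here max(xᵢ) = 11.80.
Posterior ∝ θ^(−5) · θ^(−8) = θ^(−13) on θ ≥ max(4.9, 11.80) = 11.80.
This density is strictly decreasing in θ, so the posterior mode lies at the lower boundary of the support.

θ̂_MAP = 11.80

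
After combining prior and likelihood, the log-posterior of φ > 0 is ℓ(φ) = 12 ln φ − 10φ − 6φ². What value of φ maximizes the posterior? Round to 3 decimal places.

φ̂_MAP = 0.667

ℓ'(φ) = 12/φ − 10 − 12φ. Setting this to zero and multiplying by φ: 12φ² + 10φ − 12 = 0.
φ = (−10 + √(10² + 4·12·12)) / (2·12) = (−10 + √676) / 24 = (−10 + 26)/24 = 2/3.
ℓ''(φ) = −12/φ² − 12 < 0, confirming a maximum.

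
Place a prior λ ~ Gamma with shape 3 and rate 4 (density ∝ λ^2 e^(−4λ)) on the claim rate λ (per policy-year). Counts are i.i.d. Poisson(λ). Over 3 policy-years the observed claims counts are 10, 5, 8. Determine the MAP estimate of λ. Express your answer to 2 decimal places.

Σxᵢ = 10+5+8 = 23, with n = 3.
Posterior ∝ λ^2e^(−4λ) · λ^23e^(−3λ) = λ^25e^(−7λ), i.e. Gamma(shape=26, rate=7).
The mode of a Gamma(a, b) with a ≥ 1 (shape–rate) is (a−1)/b = 25/7 ≈ 3.57.

λ̂_MAP = 3.57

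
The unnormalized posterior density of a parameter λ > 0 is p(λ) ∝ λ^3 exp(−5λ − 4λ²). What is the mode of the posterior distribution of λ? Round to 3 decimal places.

λ̂_MAP = 0.375

ℓ'(λ) = 3/λ − 5 − 8λ. Setting this to zero and multiplying by λ: 8λ² + 5λ − 3 = 0.
λ = (−5 + √(5² + 4·8·3)) / (2·8) = (−5 + √121) / 16 = (−5 + 11)/16 = 3/8.
ℓ''(λ) = −3/λ² − 8 < 0, confirming a maximum.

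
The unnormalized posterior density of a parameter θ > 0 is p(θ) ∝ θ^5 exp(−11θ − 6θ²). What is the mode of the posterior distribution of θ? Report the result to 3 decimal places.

ℓ'(θ) = 5/θ − 11 − 12θ. Setting this to zero and multiplying by θ: 12θ² + 11θ − 5 = 0.
θ = (−11 + √(11² + 4·12·5)) / (2·12) = (−11 + √361) / 24 = (−11 + 19)/24 = 1/3.
ℓ''(θ) = −5/θ² − 12 < 0, confirming a maximum.

θ̂_MAP = 0.333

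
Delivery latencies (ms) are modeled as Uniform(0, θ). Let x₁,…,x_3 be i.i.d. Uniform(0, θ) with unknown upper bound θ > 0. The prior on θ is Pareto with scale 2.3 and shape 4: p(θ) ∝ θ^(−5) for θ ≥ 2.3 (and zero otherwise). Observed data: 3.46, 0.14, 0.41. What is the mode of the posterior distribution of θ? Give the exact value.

θ̂_MAP = 3.46

The Uniform(0, θ) likelihood is θ^(−n) for θ ≥ max(xᵢ), zero otherwise. Here max(xᵢ) = 3.46.
Posterior ∝ θ^(−5) · θ^(−3) = θ^(−8) on θ ≥ max(2.3, 3.46) = 3.46.
This density is strictly decreasing in θ, so the posterior mode lies at the lower boundary of the support.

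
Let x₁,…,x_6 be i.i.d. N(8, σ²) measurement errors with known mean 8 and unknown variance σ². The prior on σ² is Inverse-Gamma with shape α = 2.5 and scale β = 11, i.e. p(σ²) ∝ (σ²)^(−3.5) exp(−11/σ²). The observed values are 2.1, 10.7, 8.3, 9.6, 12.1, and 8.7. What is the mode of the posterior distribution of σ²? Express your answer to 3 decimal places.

σ̂²_MAP = 6.465

Sum of squared deviations about the known mean: SS = (2.1−8)² + (10.7−8)² + (8.3−8)² + (9.6−8)² + (12.1−8)² + (8.7−8)² = 62.05.
The Normal likelihood contributes (σ²)^(−n/2) exp(−SS/(2σ²)), so the posterior is Inverse-Gamma(α + n/2, β + SS/2) = Inverse-Gamma(5.5, 42.025).
The mode of Inverse-Gamma(a, b) is b/(a+1) = 42.025/6.5 ≈ 6.465.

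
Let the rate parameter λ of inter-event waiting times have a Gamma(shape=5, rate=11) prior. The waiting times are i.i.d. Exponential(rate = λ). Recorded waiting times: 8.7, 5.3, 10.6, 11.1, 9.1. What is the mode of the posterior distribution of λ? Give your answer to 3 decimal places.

The Exponential(rate=λ) likelihood is ∝ λ^n e^(−λΣtᵢ). Here n = 5 and Σtᵢ = 8.7 + 5.3 + 10.6 + 11.1 + 9.1 = 44.8.
Posterior ∝ λ^4e^(−11λ) · λ^5e^(−44.8λ) = λ^9e^(−55.8λ), i.e. Gamma(10, 55.8).
Mode = (a−1)/b = 9/55.8 ≈ 0.161.

λ̂_MAP = 0.161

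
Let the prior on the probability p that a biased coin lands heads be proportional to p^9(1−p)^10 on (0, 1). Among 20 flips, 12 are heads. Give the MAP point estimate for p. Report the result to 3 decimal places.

The prior density ∝ p^9(1−p)^10 is the kernel of Beta(10, 11).
Data: 12 successes in 20 trials. The binomial likelihood contributes p^12(1−p)^8, so the posterior is Beta(10+12, 11+8) = Beta(22, 19).
For Beta(a, b) with a, b > 1 the mode is (a−1)/(a+b−2) = 21/39 ≈ 0.538.

p̂_MAP = 0.538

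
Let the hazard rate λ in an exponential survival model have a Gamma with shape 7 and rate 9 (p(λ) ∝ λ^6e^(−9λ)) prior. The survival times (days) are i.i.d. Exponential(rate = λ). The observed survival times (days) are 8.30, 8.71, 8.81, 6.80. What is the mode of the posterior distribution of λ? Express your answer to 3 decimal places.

λ̂_MAP = 0.240

The Exponential(rate=λ) likelihood is ∝ λ^n e^(−λΣtᵢ). Here n = 4 and Σtᵢ = 8.30 + 8.71 + 8.81 + 6.80 = 32.62.
Posterior ∝ λ^6e^(−9λ) · λ^4e^(−32.62λ) = λ^10e^(−41.62λ), i.e. Gamma(11, 41.62).
Mode = (a−1)/b = 10/41.62 ≈ 0.240.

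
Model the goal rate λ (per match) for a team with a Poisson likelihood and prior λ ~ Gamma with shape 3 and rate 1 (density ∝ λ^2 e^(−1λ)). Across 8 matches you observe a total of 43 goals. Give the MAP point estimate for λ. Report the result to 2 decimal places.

Σxᵢ = 43, n = 8.
Posterior ∝ λ^2e^(−1λ) · λ^43e^(−8λ) = λ^45e^(−9λ), i.e. Gamma(shape=46, rate=9).
The mode of a Gamma(a, b) with a ≥ 1 (shape–rate) is (a−1)/b = 45/9 ≈ 5.00.

λ̂_MAP = 5.00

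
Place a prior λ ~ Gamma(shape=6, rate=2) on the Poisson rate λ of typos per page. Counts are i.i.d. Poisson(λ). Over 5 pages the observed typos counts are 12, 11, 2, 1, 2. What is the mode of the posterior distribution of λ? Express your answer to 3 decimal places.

Σxᵢ = 12+11+2+1+2 = 28, with n = 5.
Posterior ∝ λ^5e^(−2λ) · λ^28e^(−5λ) = λ^33e^(−7λ), i.e. Gamma(shape=34, rate=7).
The mode of a Gamma(a, b) with a ≥ 1 (shape–rate) is (a−1)/b = 33/7 ≈ 4.714.

λ̂_MAP = 4.714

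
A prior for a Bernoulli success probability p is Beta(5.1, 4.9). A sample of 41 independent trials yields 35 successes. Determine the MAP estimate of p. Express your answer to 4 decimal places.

Prior: Beta(5.1, 4.9).
Data: 35 successes in 41 trials. The binomial likelihood contributes p^35(1−p)^6, so the posterior is Beta(5.1+35, 4.9+6) = Beta(40.1, 10.9).
For Beta(a, b) with a, b > 1 the mode is (a−1)/(a+b−2) = 39.1/49 ≈ 0.7980.

p̂_MAP = 0.7980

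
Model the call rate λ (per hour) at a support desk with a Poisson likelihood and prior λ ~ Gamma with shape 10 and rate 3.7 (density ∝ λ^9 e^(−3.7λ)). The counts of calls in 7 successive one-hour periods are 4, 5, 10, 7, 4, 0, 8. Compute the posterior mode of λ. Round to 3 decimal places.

λ̂_MAP = 4.393

Σxᵢ = 4+5+10+7+4+0+8 = 38, with n = 7.
Posterior ∝ λ^9e^(−3.7λ) · λ^38e^(−7λ) = λ^47e^(−10.7λ), i.e. Gamma(shape=48, rate=10.7).
The mode of a Gamma(a, b) with a ≥ 1 (shape–rate) is (a−1)/b = 47/10.7 ≈ 4.393.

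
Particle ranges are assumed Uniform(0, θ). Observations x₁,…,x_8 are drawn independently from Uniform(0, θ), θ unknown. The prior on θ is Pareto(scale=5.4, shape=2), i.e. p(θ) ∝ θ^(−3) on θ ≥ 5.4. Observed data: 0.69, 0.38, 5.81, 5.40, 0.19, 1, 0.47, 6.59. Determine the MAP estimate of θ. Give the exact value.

The Uniform(0, θ) likelihood is θ^(−n) for θ ≥ max(xᵢ), zero otherwise. Here max(xᵢ) = 6.59.
Posterior ∝ θ^(−3) · θ^(−8) = θ^(−11) on θ ≥ max(5.4, 6.59) = 6.59.
This density is strictly decreasing in θ, so the posterior mode lies at the lower boundary of the support.

θ̂_MAP = 6.59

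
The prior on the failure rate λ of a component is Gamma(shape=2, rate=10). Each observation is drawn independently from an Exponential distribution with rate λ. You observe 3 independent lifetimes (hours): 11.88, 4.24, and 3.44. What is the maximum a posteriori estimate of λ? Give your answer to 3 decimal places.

λ̂_MAP = 0.135

The Exponential(rate=λ) likelihood is ∝ λ^n e^(−λΣtᵢ). Here n = 3 and Σtᵢ = 11.88 + 4.24 + 3.44 = 19.56.
Posterior ∝ λe^(−10λ) · λ^3e^(−19.56λ) = λ^4e^(−29.56λ), i.e. Gamma(5, 29.56).
Mode = (a−1)/b = 4/29.56 ≈ 0.135.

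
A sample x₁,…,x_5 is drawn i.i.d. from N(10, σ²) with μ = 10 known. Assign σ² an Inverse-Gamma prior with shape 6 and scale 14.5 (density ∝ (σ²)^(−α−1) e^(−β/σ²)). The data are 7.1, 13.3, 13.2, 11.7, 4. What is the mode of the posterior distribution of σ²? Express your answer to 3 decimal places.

Sum of squared deviations about the known mean: SS = (7.1−10)² + (13.3−10)² + (13.2−10)² + (11.7−10)² + (4−10)² = 68.43.
The Normal likelihood contributes (σ²)^(−n/2) exp(−SS/(2σ²)), so the posterior is Inverse-Gamma(α + n/2, β + SS/2) = Inverse-Gamma(8.5, 48.715).
The mode of Inverse-Gamma(a, b) is b/(a+1) = 48.715/9.5 ≈ 5.128.

σ̂²_MAP = 5.128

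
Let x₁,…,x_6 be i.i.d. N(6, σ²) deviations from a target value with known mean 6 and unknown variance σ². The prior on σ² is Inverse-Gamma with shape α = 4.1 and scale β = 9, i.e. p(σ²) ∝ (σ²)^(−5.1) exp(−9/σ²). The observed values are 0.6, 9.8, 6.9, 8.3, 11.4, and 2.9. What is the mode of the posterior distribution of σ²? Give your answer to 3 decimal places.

σ̂²_MAP = 6.572

Sum of squared deviations about the known mean: SS = (0.6−6)² + (9.8−6)² + (6.9−6)² + (8.3−6)² + (11.4−6)² + (2.9−6)² = 88.47.
The Normal likelihood contributes (σ²)^(−n/2) exp(−SS/(2σ²)), so the posterior is Inverse-Gamma(α + n/2, β + SS/2) = Inverse-Gamma(7.1, 53.235).
The mode of Inverse-Gamma(a, b) is b/(a+1) = 53.235/8.1 ≈ 6.572.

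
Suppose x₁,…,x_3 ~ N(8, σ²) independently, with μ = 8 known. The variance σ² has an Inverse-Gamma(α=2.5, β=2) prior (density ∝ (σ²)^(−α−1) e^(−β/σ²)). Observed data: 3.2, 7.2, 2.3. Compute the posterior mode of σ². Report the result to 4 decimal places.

σ̂²_MAP = 6.0170

Sum of squared deviations about the known mean: SS = (3.2−8)² + (7.2−8)² + (2.3−8)² = 56.17.
The Normal likelihood contributes (σ²)^(−n/2) exp(−SS/(2σ²)), so the posterior is Inverse-Gamma(α + n/2, β + SS/2) = Inverse-Gamma(4, 30.085).
The mode of Inverse-Gamma(a, b) is b/(a+1) = 30.085/5 ≈ 6.0170.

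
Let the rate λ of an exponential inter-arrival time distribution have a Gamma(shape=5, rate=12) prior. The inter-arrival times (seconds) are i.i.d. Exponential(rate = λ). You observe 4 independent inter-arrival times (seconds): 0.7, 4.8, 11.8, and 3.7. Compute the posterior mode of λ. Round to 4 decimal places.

The Exponential(rate=λ) likelihood is ∝ λ^n e^(−λΣtᵢ). Here n = 4 and Σtᵢ = 0.7 + 4.8 + 11.8 + 3.7 = 21.
Posterior ∝ λ^4e^(−12λ) · λ^4e^(−21λ) = λ^8e^(−33λ), i.e. Gamma(9, 33).
Mode = (a−1)/b = 8/33 ≈ 0.2424.

λ̂_MAP = 0.2424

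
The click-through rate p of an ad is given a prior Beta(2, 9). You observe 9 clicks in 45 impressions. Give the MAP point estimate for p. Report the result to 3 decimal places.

Prior: Beta(2, 9).
Data: 9 successes in 45 trials. The binomial likelihood contributes p^9(1−p)^36, so the posterior is Beta(2+9, 9+36) = Beta(11, 45).
For Beta(a, b) with a, b > 1 the mode is (a−1)/(a+b−2) = 10/54 ≈ 0.185.

p̂_MAP = 0.185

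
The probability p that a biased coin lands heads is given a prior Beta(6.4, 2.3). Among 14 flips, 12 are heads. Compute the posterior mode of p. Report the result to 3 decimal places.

Prior: Beta(6.4, 2.3).
Data: 12 successes in 14 trials. The binomial likelihood contributes p^12(1−p)^2, so the posterior is Beta(6.4+12, 2.3+2) = Beta(18.4, 4.3).
For Beta(a, b) with a, b > 1 the mode is (a−1)/(a+b−2) = 17.4/20.7 ≈ 0.841.

p̂_MAP = 0.841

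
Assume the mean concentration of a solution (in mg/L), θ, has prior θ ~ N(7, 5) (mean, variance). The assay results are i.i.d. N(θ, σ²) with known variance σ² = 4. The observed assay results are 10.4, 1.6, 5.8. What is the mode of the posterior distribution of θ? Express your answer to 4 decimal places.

θ̂_MAP = 6.1579

n = 3; x̄ = (10.4 + 1.6 + 5.8)/3 = 17.8/3 = 89/15 ≈ 5.9333.
For a Normal prior and Normal likelihood with known variance, the posterior is Normal; its mode equals its mean, the precision-weighted average.
Prior precision 1/σ₀² = 1/5 = 0.2; data precision n/σ² = 3/4 = 0.75.
θ̂ = (0.2·7 + 0.75·(89/15)) / (0.2 + 0.75) = 5.85/0.95 = 117/19 ≈ 6.1579.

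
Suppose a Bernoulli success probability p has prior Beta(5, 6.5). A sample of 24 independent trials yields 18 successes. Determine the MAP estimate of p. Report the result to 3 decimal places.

Prior: Beta(5, 6.5).
Data: 18 successes in 24 trials. The binomial likelihood contributes p^18(1−p)^6, so the posterior is Beta(5+18, 6.5+6) = Beta(23, 12.5).
For Beta(a, b) with a, b > 1 the mode is (a−1)/(a+b−2) = 22/33.5 ≈ 0.657.

p̂_MAP = 0.657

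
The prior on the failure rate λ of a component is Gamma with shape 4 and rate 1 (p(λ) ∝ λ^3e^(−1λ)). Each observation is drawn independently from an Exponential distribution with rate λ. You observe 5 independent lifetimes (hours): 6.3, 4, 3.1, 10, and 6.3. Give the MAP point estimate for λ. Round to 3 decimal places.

λ̂_MAP = 0.261

The Exponential(rate=λ) likelihood is ∝ λ^n e^(−λΣtᵢ). Here n = 5 and Σtᵢ = 6.3 + 4 + 3.1 + 10 + 6.3 = 29.7.
Posterior ∝ λ^3e^(−1λ) · λ^5e^(−29.7λ) = λ^8e^(−30.7λ), i.e. Gamma(9, 30.7).
Mode = (a−1)/b = 8/30.7 ≈ 0.261.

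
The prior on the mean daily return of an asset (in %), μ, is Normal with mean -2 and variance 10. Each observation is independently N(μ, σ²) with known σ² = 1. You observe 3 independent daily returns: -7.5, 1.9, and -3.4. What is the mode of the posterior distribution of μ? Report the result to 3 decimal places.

n = 3; x̄ = ((-7.5) + 1.9 + (-3.4))/3 = -9/3 = -3.
For a Normal prior and Normal likelihood with known variance, the posterior is Normal; its mode equals its mean, the precision-weighted average.
Prior precision 1/σ₀² = 1/10 = 0.1; data precision n/σ² = 3/1 = 3.
μ̂ = (0.1·(-2) + 3·(-3)) / (0.1 + 3) = (-9.2)/3.1 = -92/31 ≈ -2.968.

μ̂_MAP = -2.968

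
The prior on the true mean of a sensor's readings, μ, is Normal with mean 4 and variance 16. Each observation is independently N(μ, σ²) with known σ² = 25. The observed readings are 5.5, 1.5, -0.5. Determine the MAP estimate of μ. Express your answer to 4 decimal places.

n = 3; x̄ = (5.5 + 1.5 + (-0.5))/3 = 6.5/3 = 13/6 ≈ 2.1667.
For a Normal prior and Normal likelihood with known variance, the posterior is Normal; its mode equals its mean, the precision-weighted average.
Prior precision 1/σ₀² = 1/16 = 0.0625; data precision n/σ² = 3/25 = 0.12.
μ̂ = (0.0625·4 + 0.12·(13/6)) / (0.0625 + 0.12) = 0.51/0.1825 = 204/73 ≈ 2.7945.

μ̂_MAP = 2.7945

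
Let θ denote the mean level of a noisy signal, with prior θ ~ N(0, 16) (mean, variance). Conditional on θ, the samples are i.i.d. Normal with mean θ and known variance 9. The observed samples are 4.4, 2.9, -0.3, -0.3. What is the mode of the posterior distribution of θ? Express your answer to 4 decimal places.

θ̂_MAP = 1.4685

n = 4; x̄ = (4.4 + 2.9 + (-0.3) + (-0.3))/4 = 6.7/4 = 1.675.
For a Normal prior and Normal likelihood with known variance, the posterior is Normal; its mode equals its mean, the precision-weighted average.
Prior precision 1/σ₀² = 1/16 = 0.0625; data precision n/σ² = 4/9.
θ̂ = (0.0625·0 + (4/9)·1.675) / (0.0625 + 4/9) = (67/90)/(73/144) = 536/365 ≈ 1.4685.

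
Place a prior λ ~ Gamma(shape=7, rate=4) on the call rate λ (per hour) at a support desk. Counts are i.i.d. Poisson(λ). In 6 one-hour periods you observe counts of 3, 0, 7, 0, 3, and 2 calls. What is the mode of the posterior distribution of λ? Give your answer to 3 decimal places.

Σxᵢ = 3+0+7+0+3+2 = 15, with n = 6.
Posterior ∝ λ^6e^(−4λ) · λ^15e^(−6λ) = λ^21e^(−10λ), i.e. Gamma(shape=22, rate=10).
The mode of a Gamma(a, b) with a ≥ 1 (shape–rate) is (a−1)/b = 21/10 ≈ 2.100.

λ̂_MAP = 2.100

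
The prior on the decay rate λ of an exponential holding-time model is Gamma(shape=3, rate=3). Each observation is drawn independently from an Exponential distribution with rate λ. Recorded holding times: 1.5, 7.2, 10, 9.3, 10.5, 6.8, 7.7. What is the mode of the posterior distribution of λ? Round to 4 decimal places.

The Exponential(rate=λ) likelihood is ∝ λ^n e^(−λΣtᵢ). Here n = 7 and Σtᵢ = 1.5 + 7.2 + 10 + 9.3 + 10.5 + 6.8 + 7.7 = 53.
Posterior ∝ λ^2e^(−3λ) · λ^7e^(−53λ) = λ^9e^(−56λ), i.e. Gamma(10, 56).
Mode = (a−1)/b = 9/56 ≈ 0.1607.

λ̂_MAP = 0.1607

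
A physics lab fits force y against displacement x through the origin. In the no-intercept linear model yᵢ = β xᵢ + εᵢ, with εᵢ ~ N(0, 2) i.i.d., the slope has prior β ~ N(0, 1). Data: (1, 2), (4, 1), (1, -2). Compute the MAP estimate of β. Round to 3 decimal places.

β̂_MAP = 0.200

log p(β | y) = −Σ(yᵢ − βxᵢ)²/(2·2) − β²/(2·1) + const.
Setting the derivative to zero: Σxᵢ(yᵢ − βxᵢ)/2 − β/1 = 0, so β = Σxᵢyᵢ / (Σxᵢ² + σ²/τ²).
Σxᵢyᵢ = 1·2 + 4·1 + 1·(-2) = 4; Σxᵢ² = 18; σ²/τ² = 2.
β̂_MAP = 4 / (18 + 2) = 4/20 ≈ 0.200.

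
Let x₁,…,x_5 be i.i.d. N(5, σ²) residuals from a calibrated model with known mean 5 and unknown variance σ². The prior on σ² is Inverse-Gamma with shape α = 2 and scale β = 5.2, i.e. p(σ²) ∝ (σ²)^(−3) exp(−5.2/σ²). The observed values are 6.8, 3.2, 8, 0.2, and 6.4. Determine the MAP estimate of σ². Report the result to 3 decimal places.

σ̂²_MAP = 4.625

Sum of squared deviations about the known mean: SS = (6.8−5)² + (3.2−5)² + (8−5)² + (0.2−5)² + (6.4−5)² = 40.48.
The Normal likelihood contributes (σ²)^(−n/2) exp(−SS/(2σ²)), so the posterior is Inverse-Gamma(α + n/2, β + SS/2) = Inverse-Gamma(4.5, 25.44).
The mode of Inverse-Gamma(a, b) is b/(a+1) = 25.44/5.5 ≈ 4.625.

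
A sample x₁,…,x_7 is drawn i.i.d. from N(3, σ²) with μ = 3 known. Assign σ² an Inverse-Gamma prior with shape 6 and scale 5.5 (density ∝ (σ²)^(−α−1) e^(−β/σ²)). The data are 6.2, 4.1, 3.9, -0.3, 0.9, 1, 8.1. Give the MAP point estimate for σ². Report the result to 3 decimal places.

Sum of squared deviations about the known mean: SS = (6.2−3)² + (4.1−3)² + (3.9−3)² + (-0.3−3)² + (0.9−3)² + (1−3)² + (8.1−3)² = 57.57.
The Normal likelihood contributes (σ²)^(−n/2) exp(−SS/(2σ²)), so the posterior is Inverse-Gamma(α + n/2, β + SS/2) = Inverse-Gamma(9.5, 34.285).
The mode of Inverse-Gamma(a, b) is b/(a+1) = 34.285/10.5 ≈ 3.265.

σ̂²_MAP = 3.265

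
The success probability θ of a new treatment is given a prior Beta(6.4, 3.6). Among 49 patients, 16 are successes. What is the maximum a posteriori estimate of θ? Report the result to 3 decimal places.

Prior: Beta(6.4, 3.6).
Data: 16 successes in 49 trials. The binomial likelihood contributes θ^16(1−θ)^33, so the posterior is Beta(6.4+16, 3.6+33) = Beta(22.4, 36.6).
For Beta(a, b) with a, b > 1 the mode is (a−1)/(a+b−2) = 21.4/57 ≈ 0.375.

θ̂_MAP = 0.375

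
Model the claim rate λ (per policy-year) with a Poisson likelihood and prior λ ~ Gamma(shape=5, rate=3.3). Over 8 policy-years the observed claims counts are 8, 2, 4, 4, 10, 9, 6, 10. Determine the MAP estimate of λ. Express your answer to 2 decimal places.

Σxᵢ = 8+2+4+4+10+9+6+10 = 53, with n = 8.
Posterior ∝ λ^4e^(−3.3λ) · λ^53e^(−8λ) = λ^57e^(−11.3λ), i.e. Gamma(shape=58, rate=11.3).
The mode of a Gamma(a, b) with a ≥ 1 (shape–rate) is (a−1)/b = 57/11.3 ≈ 5.04.

λ̂_MAP = 5.04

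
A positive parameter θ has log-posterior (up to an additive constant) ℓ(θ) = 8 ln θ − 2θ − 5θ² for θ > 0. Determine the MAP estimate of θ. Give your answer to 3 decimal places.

ℓ'(θ) = 8/θ − 2 − 10θ. Setting this to zero and multiplying by θ: 10θ² + 2θ − 8 = 0.
θ = (−2 + √(2² + 4·10·8)) / (2·10) = (−2 + √324) / 20 = (−2 + 18)/20 = 4/5.
ℓ''(θ) = −8/θ² − 10 < 0, confirming a maximum.

θ̂_MAP = 0.800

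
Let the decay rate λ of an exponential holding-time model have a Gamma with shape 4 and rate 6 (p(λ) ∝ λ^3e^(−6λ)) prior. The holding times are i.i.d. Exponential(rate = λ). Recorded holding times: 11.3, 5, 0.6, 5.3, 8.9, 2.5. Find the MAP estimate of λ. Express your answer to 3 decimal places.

The Exponential(rate=λ) likelihood is ∝ λ^n e^(−λΣtᵢ). Here n = 6 and Σtᵢ = 11.3 + 5 + 0.6 + 5.3 + 8.9 + 2.5 = 33.6.
Posterior ∝ λ^3e^(−6λ) · λ^6e^(−33.6λ) = λ^9e^(−39.6λ), i.e. Gamma(10, 39.6).
Mode = (a−1)/b = 9/39.6 ≈ 0.227.

λ̂_MAP = 0.227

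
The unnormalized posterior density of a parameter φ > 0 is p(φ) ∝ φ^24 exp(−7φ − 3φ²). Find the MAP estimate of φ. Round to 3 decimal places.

ℓ'(φ) = 24/φ − 7 − 6φ. Setting this to zero and multiplying by φ: 6φ² + 7φ − 24 = 0.
φ = (−7 + √(7² + 4·6·24)) / (2·6) = (−7 + √625) / 12 = (−7 + 25)/12 = 3/2.
ℓ''(φ) = −24/φ² − 6 < 0, confirming a maximum.

φ̂_MAP = 1.500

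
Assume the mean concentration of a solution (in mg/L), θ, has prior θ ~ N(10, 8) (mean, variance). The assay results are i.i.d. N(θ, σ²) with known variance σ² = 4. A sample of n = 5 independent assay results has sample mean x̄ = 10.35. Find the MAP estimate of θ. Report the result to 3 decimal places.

n = 5, x̄ = 10.35.
For a Normal prior and Normal likelihood with known variance, the posterior is Normal; its mode equals its mean, the precision-weighted average.
Prior precision 1/σ₀² = 1/8 = 0.125; data precision n/σ² = 5/4 = 1.25.
θ̂ = (0.125·10 + 1.25·10.35) / (0.125 + 1.25) = 14.1875/1.375 = 227/22 ≈ 10.318.

θ̂_MAP = 10.318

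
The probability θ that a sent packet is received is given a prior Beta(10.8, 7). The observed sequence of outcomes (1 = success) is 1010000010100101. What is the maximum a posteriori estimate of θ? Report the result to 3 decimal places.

Prior: Beta(10.8, 7).
Data: 6 successes in 16 trials (from the sequence). The binomial likelihood contributes θ^6(1−θ)^10, so the posterior is Beta(10.8+6, 7+10) = Beta(16.8, 17).
For Beta(a, b) with a, b > 1 the mode is (a−1)/(a+b−2) = 15.8/31.8 ≈ 0.497.

θ̂_MAP = 0.497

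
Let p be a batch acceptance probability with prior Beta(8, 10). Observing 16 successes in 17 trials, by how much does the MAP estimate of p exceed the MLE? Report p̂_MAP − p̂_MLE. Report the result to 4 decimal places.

Posterior is Beta(24, 11); MAP = (24−1)/(35−2) = 23/33 ≈ 0.69697.
MLE ignores the prior: p̂_MLE = k/n = 16/17 ≈ 0.94118.
Difference = 23/33 − 16/17 = -137/561 ≈ -0.2442.

MAP − MLE = -0.2442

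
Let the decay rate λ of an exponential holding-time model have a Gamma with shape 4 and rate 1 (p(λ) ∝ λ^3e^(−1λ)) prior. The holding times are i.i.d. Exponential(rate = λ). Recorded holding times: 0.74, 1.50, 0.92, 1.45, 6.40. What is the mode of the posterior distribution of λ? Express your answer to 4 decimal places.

λ̂_MAP = 0.6661

The Exponential(rate=λ) likelihood is ∝ λ^n e^(−λΣtᵢ). Here n = 5 and Σtᵢ = 0.74 + 1.50 + 0.92 + 1.45 + 6.40 = 11.01.
Posterior ∝ λ^3e^(−1λ) · λ^5e^(−11.01λ) = λ^8e^(−12.01λ), i.e. Gamma(9, 12.01).
Mode = (a−1)/b = 8/12.01 ≈ 0.6661.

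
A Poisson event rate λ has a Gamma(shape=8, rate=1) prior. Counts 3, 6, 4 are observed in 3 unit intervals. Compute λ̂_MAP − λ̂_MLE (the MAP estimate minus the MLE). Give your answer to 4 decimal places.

MAP − MLE = 0.6667

Σxᵢ = 13. Posterior is Gamma(21, 4); MAP = (21−1)/4 = 20/4 ≈ 5.00000.
MLE = x̄ = 13/3 ≈ 4.33333.
Difference = 20/4 − 13/3 = 2/3 ≈ 0.6667.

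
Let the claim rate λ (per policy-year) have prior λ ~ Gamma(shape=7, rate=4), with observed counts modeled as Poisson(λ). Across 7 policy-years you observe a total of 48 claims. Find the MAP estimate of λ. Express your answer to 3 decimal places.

Σxᵢ = 48, n = 7.
Posterior ∝ λ^6e^(−4λ) · λ^48e^(−7λ) = λ^54e^(−11λ), i.e. Gamma(shape=55, rate=11).
The mode of a Gamma(a, b) with a ≥ 1 (shape–rate) is (a−1)/b = 54/11 ≈ 4.909.

λ̂_MAP = 4.909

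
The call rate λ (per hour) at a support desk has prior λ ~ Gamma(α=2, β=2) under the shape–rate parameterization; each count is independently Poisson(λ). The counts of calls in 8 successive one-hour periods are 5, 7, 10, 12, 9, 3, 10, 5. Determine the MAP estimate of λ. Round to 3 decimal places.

λ̂_MAP = 6.200

Σxᵢ = 5+7+10+12+9+3+10+5 = 61, with n = 8.
Posterior ∝ λe^(−2λ) · λ^61e^(−8λ) = λ^62e^(−10λ), i.e. Gamma(shape=63, rate=10).
The mode of a Gamma(a, b) with a ≥ 1 (shape–rate) is (a−1)/b = 62/10 ≈ 6.200.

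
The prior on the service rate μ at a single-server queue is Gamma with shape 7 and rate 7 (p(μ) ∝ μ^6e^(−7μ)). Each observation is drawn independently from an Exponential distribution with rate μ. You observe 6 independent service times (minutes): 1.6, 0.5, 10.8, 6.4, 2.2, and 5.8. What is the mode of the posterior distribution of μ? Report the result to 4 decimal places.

μ̂_MAP = 0.3499

The Exponential(rate=μ) likelihood is ∝ μ^n e^(−μΣtᵢ). Here n = 6 and Σtᵢ = 1.6 + 0.5 + 10.8 + 6.4 + 2.2 + 5.8 = 27.3.
Posterior ∝ μ^6e^(−7μ) · μ^6e^(−27.3μ) = μ^12e^(−34.3μ), i.e. Gamma(13, 34.3).
Mode = (a−1)/b = 12/34.3 ≈ 0.3499.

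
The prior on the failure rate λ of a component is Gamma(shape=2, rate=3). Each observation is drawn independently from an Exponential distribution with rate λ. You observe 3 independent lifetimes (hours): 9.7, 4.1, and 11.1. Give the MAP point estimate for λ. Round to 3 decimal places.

λ̂_MAP = 0.143

The Exponential(rate=λ) likelihood is ∝ λ^n e^(−λΣtᵢ). Here n = 3 and Σtᵢ = 9.7 + 4.1 + 11.1 = 24.9.
Posterior ∝ λe^(−3λ) · λ^3e^(−24.9λ) = λ^4e^(−27.9λ), i.e. Gamma(5, 27.9).
Mode = (a−1)/b = 4/27.9 ≈ 0.143.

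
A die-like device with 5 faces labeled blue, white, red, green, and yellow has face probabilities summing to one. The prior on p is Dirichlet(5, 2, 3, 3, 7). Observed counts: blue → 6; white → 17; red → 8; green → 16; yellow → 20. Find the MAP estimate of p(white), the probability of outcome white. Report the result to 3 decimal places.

The posterior is Dirichlet(αᵢ + nᵢ) = Dirichlet(11, 19, 11, 19, 27).
For a Dirichlet(a₁,…,a_K) with all aᵢ > 1, the mode has j-th component (aⱼ − 1)/(Σaᵢ − K).
Here Σaᵢ = 87 and K = 5, so p(white) = (19 − 1)/(87 − 5) = 18/82 ≈ 0.220.

MAP estimate of p(white) = 0.220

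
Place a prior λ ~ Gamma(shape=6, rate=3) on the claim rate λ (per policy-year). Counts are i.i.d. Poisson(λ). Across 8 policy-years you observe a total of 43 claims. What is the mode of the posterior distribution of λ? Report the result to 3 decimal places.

Σxᵢ = 43, n = 8.
Posterior ∝ λ^5e^(−3λ) · λ^43e^(−8λ) = λ^48e^(−11λ), i.e. Gamma(shape=49, rate=11).
The mode of a Gamma(a, b) with a ≥ 1 (shape–rate) is (a−1)/b = 48/11 ≈ 4.364.

λ̂_MAP = 4.364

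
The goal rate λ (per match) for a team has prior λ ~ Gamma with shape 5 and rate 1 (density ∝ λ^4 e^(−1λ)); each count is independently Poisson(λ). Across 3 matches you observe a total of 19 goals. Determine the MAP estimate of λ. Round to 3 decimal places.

λ̂_MAP = 5.750

Σxᵢ = 19, n = 3.
Posterior ∝ λ^4e^(−1λ) · λ^19e^(−3λ) = λ^23e^(−4λ), i.e. Gamma(shape=24, rate=4).
The mode of a Gamma(a, b) with a ≥ 1 (shape–rate) is (a−1)/b = 23/4 ≈ 5.750.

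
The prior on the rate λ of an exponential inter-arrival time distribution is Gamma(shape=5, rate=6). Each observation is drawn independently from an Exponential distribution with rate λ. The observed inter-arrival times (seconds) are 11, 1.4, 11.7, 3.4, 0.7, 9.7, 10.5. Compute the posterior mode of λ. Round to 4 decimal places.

The Exponential(rate=λ) likelihood is ∝ λ^n e^(−λΣtᵢ). Here n = 7 and Σtᵢ = 11 + 1.4 + 11.7 + 3.4 + 0.7 + 9.7 + 10.5 = 48.4.
Posterior ∝ λ^4e^(−6λ) · λ^7e^(−48.4λ) = λ^11e^(−54.4λ), i.e. Gamma(12, 54.4).
Mode = (a−1)/b = 11/54.4 ≈ 0.2022.

λ̂_MAP = 0.2022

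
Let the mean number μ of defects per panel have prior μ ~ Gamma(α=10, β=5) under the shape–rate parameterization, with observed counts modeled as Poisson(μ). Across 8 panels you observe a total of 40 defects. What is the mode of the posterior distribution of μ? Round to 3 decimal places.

Σxᵢ = 40, n = 8.
Posterior ∝ μ^9e^(−5μ) · μ^40e^(−8μ) = μ^49e^(−13μ), i.e. Gamma(shape=50, rate=13).
The mode of a Gamma(a, b) with a ≥ 1 (shape–rate) is (a−1)/b = 49/13 ≈ 3.769.

μ̂_MAP = 3.769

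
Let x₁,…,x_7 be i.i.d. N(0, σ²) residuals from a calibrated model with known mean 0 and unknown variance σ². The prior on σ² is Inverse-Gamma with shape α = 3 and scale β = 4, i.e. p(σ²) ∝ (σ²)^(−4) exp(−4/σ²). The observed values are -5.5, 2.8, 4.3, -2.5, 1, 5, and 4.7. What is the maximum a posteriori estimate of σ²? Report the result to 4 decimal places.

σ̂²_MAP = 7.9280

Sum of squared deviations about the known mean: SS = (-5.5−0)² + (2.8−0)² + (4.3−0)² + (-2.5−0)² + (1−0)² + (5−0)² + (4.7−0)² = 110.92.
The Normal likelihood contributes (σ²)^(−n/2) exp(−SS/(2σ²)), so the posterior is Inverse-Gamma(α + n/2, β + SS/2) = Inverse-Gamma(6.5, 59.46).
The mode of Inverse-Gamma(a, b) is b/(a+1) = 59.46/7.5 ≈ 7.9280.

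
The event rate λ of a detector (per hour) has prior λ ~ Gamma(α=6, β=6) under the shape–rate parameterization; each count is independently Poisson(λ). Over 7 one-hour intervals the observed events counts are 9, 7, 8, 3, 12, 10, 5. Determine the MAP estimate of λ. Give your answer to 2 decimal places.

Σxᵢ = 9+7+8+3+12+10+5 = 54, with n = 7.
Posterior ∝ λ^5e^(−6λ) · λ^54e^(−7λ) = λ^59e^(−13λ), i.e. Gamma(shape=60, rate=13).
The mode of a Gamma(a, b) with a ≥ 1 (shape–rate) is (a−1)/b = 59/13 ≈ 4.54.

λ̂_MAP = 4.54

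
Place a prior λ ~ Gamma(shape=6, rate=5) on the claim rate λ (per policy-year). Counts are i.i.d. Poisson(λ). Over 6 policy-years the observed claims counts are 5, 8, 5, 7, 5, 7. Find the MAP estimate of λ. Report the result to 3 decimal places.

Σxᵢ = 5+8+5+7+5+7 = 37, with n = 6.
Posterior ∝ λ^5e^(−5λ) · λ^37e^(−6λ) = λ^42e^(−11λ), i.e. Gamma(shape=43, rate=11).
The mode of a Gamma(a, b) with a ≥ 1 (shape–rate) is (a−1)/b = 42/11 ≈ 3.818.

λ̂_MAP = 3.818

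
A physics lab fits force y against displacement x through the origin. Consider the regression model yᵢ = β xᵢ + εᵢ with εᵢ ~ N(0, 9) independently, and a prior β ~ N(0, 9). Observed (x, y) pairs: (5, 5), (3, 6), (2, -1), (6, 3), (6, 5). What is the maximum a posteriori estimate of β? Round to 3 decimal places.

log p(β | y) = −Σ(yᵢ − βxᵢ)²/(2·9) − β²/(2·9) + const.
Setting the derivative to zero: Σxᵢ(yᵢ − βxᵢ)/9 − β/9 = 0, so β = Σxᵢyᵢ / (Σxᵢ² + σ²/τ²).
Σxᵢyᵢ = 5·5 + 3·6 + 2·(-1) + 6·3 + 6·5 = 89; Σxᵢ² = 110; σ²/τ² = 1.
β̂_MAP = 89 / (110 + 1) = 89/111 ≈ 0.802.

β̂_MAP = 0.802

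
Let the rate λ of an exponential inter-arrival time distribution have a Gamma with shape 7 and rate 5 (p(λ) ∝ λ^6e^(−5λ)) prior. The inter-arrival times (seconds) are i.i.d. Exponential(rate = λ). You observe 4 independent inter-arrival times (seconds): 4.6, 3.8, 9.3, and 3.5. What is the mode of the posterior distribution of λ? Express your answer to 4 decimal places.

λ̂_MAP = 0.3817

The Exponential(rate=λ) likelihood is ∝ λ^n e^(−λΣtᵢ). Here n = 4 and Σtᵢ = 4.6 + 3.8 + 9.3 + 3.5 = 21.2.
Posterior ∝ λ^6e^(−5λ) · λ^4e^(−21.2λ) = λ^10e^(−26.2λ), i.e. Gamma(11, 26.2).
Mode = (a−1)/b = 10/26.2 ≈ 0.3817.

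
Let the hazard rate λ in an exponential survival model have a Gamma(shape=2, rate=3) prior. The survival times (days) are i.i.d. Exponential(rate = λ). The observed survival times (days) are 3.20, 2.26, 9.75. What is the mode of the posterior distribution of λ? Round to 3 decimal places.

λ̂_MAP = 0.220

The Exponential(rate=λ) likelihood is ∝ λ^n e^(−λΣtᵢ). Here n = 3 and Σtᵢ = 3.20 + 2.26 + 9.75 = 15.21.
Posterior ∝ λe^(−3λ) · λ^3e^(−15.21λ) = λ^4e^(−18.21λ), i.e. Gamma(5, 18.21).
Mode = (a−1)/b = 4/18.21 ≈ 0.220.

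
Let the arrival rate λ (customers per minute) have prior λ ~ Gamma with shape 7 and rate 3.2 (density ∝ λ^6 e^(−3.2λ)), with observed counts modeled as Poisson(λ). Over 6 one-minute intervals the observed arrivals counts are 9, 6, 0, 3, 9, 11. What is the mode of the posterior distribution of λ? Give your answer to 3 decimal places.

λ̂_MAP = 4.783

Σxᵢ = 9+6+0+3+9+11 = 38, with n = 6.
Posterior ∝ λ^6e^(−3.2λ) · λ^38e^(−6λ) = λ^44e^(−9.2λ), i.e. Gamma(shape=45, rate=9.2).
The mode of a Gamma(a, b) with a ≥ 1 (shape–rate) is (a−1)/b = 44/9.2 ≈ 4.783.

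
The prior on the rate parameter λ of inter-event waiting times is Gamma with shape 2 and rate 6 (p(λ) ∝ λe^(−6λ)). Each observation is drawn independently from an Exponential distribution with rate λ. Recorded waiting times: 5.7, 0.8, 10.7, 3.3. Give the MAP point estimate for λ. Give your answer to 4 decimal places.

The Exponential(rate=λ) likelihood is ∝ λ^n e^(−λΣtᵢ). Here n = 4 and Σtᵢ = 5.7 + 0.8 + 10.7 + 3.3 = 20.5.
Posterior ∝ λe^(−6λ) · λ^4e^(−20.5λ) = λ^5e^(−26.5λ), i.e. Gamma(6, 26.5).
Mode = (a−1)/b = 5/26.5 ≈ 0.1887.

λ̂_MAP = 0.1887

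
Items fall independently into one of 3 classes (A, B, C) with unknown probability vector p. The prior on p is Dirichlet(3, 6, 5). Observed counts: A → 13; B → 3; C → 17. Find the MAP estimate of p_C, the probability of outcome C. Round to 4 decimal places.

MAP estimate of p_C = 0.4773

The posterior is Dirichlet(αᵢ + nᵢ) = Dirichlet(16, 9, 22).
For a Dirichlet(a₁,…,a_K) with all aᵢ > 1, the mode has j-th component (aⱼ − 1)/(Σaᵢ − K).
Here Σaᵢ = 47 and K = 3, so p_C = (22 − 1)/(47 − 3) = 21/44 ≈ 0.4773.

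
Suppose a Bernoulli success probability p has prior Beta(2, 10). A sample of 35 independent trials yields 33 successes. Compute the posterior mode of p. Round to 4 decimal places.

p̂_MAP = 0.7556

Prior: Beta(2, 10).
Data: 33 successes in 35 trials. The binomial likelihood contributes p^33(1−p)^2, so the posterior is Beta(2+33, 10+2) = Beta(35, 12).
For Beta(a, b) with a, b > 1 the mode is (a−1)/(a+b−2) = 34/45 ≈ 0.7556.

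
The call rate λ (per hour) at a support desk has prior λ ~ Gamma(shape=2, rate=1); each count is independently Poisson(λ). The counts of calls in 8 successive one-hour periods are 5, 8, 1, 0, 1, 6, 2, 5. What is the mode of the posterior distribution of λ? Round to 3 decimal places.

Σxᵢ = 5+8+1+0+1+6+2+5 = 28, with n = 8.
Posterior ∝ λe^(−1λ) · λ^28e^(−8λ) = λ^29e^(−9λ), i.e. Gamma(shape=30, rate=9).
The mode of a Gamma(a, b) with a ≥ 1 (shape–rate) is (a−1)/b = 29/9 ≈ 3.222.

λ̂_MAP = 3.222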